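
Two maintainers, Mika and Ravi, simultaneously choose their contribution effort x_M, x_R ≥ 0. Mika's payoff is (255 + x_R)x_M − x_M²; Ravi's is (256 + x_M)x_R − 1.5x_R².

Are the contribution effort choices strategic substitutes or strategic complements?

strategic complements

Expanding Mika's payoff: 255x_M + x_Rx_M − x_M².
∂π/∂x_M = 255 + x_R − 2x_M = 0, so x_M = 127.5 + 0.5x_R.
The best-response slope dx_M/dx_R = 0.5 > 0: the reaction function is upward-sloping, so the choices are strategic complements.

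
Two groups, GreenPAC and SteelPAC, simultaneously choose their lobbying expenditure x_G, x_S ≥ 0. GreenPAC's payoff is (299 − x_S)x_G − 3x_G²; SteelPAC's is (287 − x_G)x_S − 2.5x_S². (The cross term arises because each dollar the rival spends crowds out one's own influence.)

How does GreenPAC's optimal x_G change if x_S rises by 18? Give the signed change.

-3

Expanding GreenPAC's payoff: 299x_G − x_Sx_G − 3x_G².
∂π/∂x_G = 299 − x_S − 6x_G = 0, so x_G = 299/6 − (1/6)x_S.
The reaction-function slope is −1/6, so an 18-unit rise in x_S moves x_G by −1/6 × 18 = −3. GreenPAC's best response falls — the actions are strategic substitutes.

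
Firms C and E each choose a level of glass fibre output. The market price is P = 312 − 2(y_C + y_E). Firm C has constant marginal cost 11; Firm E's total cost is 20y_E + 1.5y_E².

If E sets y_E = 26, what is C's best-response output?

62.25

Firm C's profit: π = y_C(312 − 2(y_C + y_E)) − 11y_C.
∂π/∂y_C = 301 − 4y_C − 2y_E = 0, so y_C = 75.25 − 0.5y_E.
At y_E = 26: y_C = 75.25 − 0.5·26 = 62.25.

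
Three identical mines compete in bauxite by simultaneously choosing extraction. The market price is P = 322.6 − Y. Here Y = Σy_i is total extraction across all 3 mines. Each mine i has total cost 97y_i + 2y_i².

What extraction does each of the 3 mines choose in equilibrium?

28.2

A representative mine's profit is π_i = y_i(322.6 − Y) − 97y_i − 2y_i², with Y = y_i + Σ_{j≠i} y_j.
First-order condition: 225.6 − 6y_i − Σ_{j≠i} y_j = 0.
In a symmetric equilibrium every mine chooses the same y, so Σ_{j≠i} y_j = 2y. The condition becomes 225.6 − 8y = 0, giving y = 225.6/8 = 28.2.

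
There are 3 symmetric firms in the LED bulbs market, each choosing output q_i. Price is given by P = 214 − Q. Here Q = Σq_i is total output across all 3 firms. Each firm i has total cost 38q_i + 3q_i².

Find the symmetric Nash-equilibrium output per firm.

17.6

A representative firm's profit is π_i = q_i(214 − Q) − 38q_i − 3q_i², with Q = q_i + Σ_{j≠i} q_j.
First-order condition: 176 − 8q_i − Σ_{j≠i} q_j = 0.
In a symmetric equilibrium every firm chooses the same q, so Σ_{j≠i} q_j = 2q. The condition becomes 176 − 10q = 0, giving q = 176/10 = 17.6.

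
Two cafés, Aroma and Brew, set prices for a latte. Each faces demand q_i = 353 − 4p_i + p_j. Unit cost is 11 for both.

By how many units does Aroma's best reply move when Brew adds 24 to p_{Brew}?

3

Aroma's profit: π = (p_{Aroma} − 11)(353 − 4p_{Aroma} + p_{Brew}).
∂π/∂p_{Aroma} = 397 − 8p_{Aroma} + p_{Brew} = 0 ⇒ p_{Aroma} = 49.625 + 0.125p_{Brew}.
The reaction-function slope is 0.125, so a 24-unit rise in p_{Brew} moves p_{Aroma} by 0.125 × 24 = 3. Aroma's best response rises — the actions are strategic complements.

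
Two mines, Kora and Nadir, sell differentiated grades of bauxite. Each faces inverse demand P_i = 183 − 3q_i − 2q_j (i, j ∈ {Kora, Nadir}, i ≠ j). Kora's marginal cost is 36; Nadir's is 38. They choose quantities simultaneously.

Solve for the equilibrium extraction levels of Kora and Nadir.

Mine Kora's profit: π = q_{Kora}(183 − 3q_{Kora} − 2q_{Nadir}) − 36q_{Kora}.
∂π/∂q_{Kora} = 147 − 6q_{Kora} − 2q_{Nadir} = 0 ⇒ q_{Kora} = 24.5 − (1/3)q_{Nadir}.
Similarly q_{Nadir} = 145/6 − (1/3)q_{Kora}.
Plugging q_{Nadir} into Kora's best response: q_{Kora} = 24.5 − (1/3)(145/6 − (1/3)q_{Kora}) ⇒ (8/9)q_{Kora} = 148/9, so q_{Kora} = 18.5.
Then q_{Nadir} = 145/6 − (1/3)·18.5 = 18.

18.5, 18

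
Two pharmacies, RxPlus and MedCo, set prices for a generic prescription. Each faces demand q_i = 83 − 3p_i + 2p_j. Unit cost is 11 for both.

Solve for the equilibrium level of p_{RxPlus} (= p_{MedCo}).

29

RxPlus's profit: π = (p_{RxPlus} − 11)(83 − 3p_{RxPlus} + 2p_{MedCo}).
∂π/∂p_{RxPlus} = 116 − 6p_{RxPlus} + 2p_{MedCo} = 0 ⇒ p_{RxPlus} = 58/3 + (1/3)p_{MedCo}.
Setting p_{RxPlus} = p_{MedCo} in the reaction function: p_{RxPlus} = 58/3 + (1/3)p_{RxPlus}, so p_{RxPlus} = (58/3) / (2/3) = 29.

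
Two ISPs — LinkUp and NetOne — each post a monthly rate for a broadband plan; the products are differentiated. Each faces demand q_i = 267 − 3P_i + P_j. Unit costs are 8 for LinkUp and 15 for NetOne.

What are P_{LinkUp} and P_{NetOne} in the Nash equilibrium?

58.8, 61.8

LinkUp's profit: π = (P_{LinkUp} − 8)(267 − 3P_{LinkUp} + P_{NetOne}).
∂π/∂P_{LinkUp} = 291 − 6P_{LinkUp} + P_{NetOne} = 0 ⇒ P_{LinkUp} = 48.5 + (1/6)P_{NetOne}.
Similarly P_{NetOne} = 52 + (1/6)P_{LinkUp}.
Substituting the second reaction function into the first: P_{LinkUp} = 48.5 + (1/6)(52 + (1/6)P_{LinkUp}), which gives (35/36)P_{LinkUp} = 343/6 ⇒ P_{LinkUp} = 58.8.
Then P_{NetOne} = 52 + (1/6)·58.8 = 61.8.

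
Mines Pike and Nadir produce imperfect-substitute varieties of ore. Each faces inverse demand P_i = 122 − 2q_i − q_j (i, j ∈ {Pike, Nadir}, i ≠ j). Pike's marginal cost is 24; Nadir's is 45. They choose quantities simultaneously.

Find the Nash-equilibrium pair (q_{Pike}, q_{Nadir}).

Mine Pike's profit: π = q_{Pike}(122 − 2q_{Pike} − q_{Nadir}) − 24q_{Pike}.
∂π/∂q_{Pike} = 98 − 4q_{Pike} − q_{Nadir} = 0 ⇒ q_{Pike} = 24.5 − 0.25q_{Nadir}.
Similarly q_{Nadir} = 19.25 − 0.25q_{Pike}.
Substituting the second reaction function into the first: q_{Pike} = 24.5 − 0.25(19.25 − 0.25q_{Pike}), which gives 0.9375q_{Pike} = 19.6875 ⇒ q_{Pike} = 21.
Then q_{Nadir} = 19.25 − 0.25·21 = 14.

21, 14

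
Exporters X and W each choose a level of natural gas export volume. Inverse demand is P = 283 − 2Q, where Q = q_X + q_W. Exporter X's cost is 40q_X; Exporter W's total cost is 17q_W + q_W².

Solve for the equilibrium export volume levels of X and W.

46.3, 28.9

Exporter X's profit: π = q_X(283 − 2(q_X + q_W)) − 40q_X.
∂π/∂q_X = 243 − 4q_X − 2q_W = 0, so q_X = 60.75 − 0.5q_W.
For W: ∂π/∂q_W = 266 − 6q_W − 2q_X = 0 ⇒ q_W = 133/3 − (1/3)q_X.
Substituting the second reaction function into the first: q_X = 60.75 − 0.5(133/3 − (1/3)q_X), which gives (5/6)q_X = 463/12 ⇒ q_X = 46.3.
Then q_W = 133/3 − (1/3)·46.3 = 28.9.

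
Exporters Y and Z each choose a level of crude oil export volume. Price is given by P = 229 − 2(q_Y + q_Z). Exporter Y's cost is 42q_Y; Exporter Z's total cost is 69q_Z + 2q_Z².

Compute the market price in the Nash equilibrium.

Exporter Y's profit: π = q_Y(229 − 2(q_Y + q_Z)) − 42q_Y.
∂π/∂q_Y = 187 − 4q_Y − 2q_Z = 0, so q_Y = 46.75 − 0.5q_Z.
For Z: ∂π/∂q_Z = 160 − 8q_Z − 2q_Y = 0 ⇒ q_Z = 20 − 0.25q_Y.
Plugging q_Z into Y's best response: q_Y = 46.75 − 0.5(20 − 0.25q_Y) ⇒ 0.875q_Y = 36.75, so q_Y = 42.
Then q_Z = 20 − 0.25·42 = 9.5.
Equilibrium price: P = 229 − 2·51.5 = 126.

126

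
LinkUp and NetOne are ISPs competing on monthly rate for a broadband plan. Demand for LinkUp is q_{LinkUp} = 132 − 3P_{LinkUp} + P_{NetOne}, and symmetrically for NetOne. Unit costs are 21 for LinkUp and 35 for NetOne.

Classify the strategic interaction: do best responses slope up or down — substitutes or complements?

strategic complements

LinkUp's profit: π = (P_{LinkUp} − 21)(132 − 3P_{LinkUp} + P_{NetOne}).
∂π/∂P_{LinkUp} = 195 − 6P_{LinkUp} + P_{NetOne} = 0 ⇒ P_{LinkUp} = 32.5 + (1/6)P_{NetOne}.
The best-response slope dP_{LinkUp}/dP_{NetOne} = 1/6 > 0: the reaction function is upward-sloping, so the choices are strategic complements.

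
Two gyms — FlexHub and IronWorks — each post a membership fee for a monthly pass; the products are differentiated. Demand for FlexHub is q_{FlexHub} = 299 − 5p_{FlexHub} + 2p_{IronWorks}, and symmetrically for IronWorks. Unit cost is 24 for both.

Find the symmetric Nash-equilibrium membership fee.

FlexHub's profit: π = (p_{FlexHub} − 24)(299 − 5p_{FlexHub} + 2p_{IronWorks}).
∂π/∂p_{FlexHub} = 419 − 10p_{FlexHub} + 2p_{IronWorks} = 0 ⇒ p_{FlexHub} = 41.9 + 0.2p_{IronWorks}.
The game is symmetric, so in equilibrium p_{IronWorks} = p_{FlexHub}: the reaction function gives 0.8p_{FlexHub} = 41.9, hence p_{FlexHub} = 52.375.

52.375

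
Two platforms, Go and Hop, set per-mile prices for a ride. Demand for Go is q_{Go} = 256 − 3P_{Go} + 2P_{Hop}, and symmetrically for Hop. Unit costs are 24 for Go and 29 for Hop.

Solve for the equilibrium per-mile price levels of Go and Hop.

Go's profit: π = (P_{Go} − 24)(256 − 3P_{Go} + 2P_{Hop}).
∂π/∂P_{Go} = 328 − 6P_{Go} + 2P_{Hop} = 0 ⇒ P_{Go} = 164/3 + (1/3)P_{Hop}.
Similarly P_{Hop} = 343/6 + (1/3)P_{Go}.
Substituting the second reaction function into the first: P_{Go} = 164/3 + (1/3)(343/6 + (1/3)P_{Go}), which gives (8/9)P_{Go} = 1327/18 ⇒ P_{Go} = 82.9375.
Then P_{Hop} = 343/6 + (1/3)·82.9375 = 84.8125.

82.9375, 84.8125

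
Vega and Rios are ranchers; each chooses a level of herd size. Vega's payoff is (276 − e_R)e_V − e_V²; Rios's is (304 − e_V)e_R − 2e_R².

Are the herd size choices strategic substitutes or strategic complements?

strategic substitutes

Expanding Vega's payoff: 276e_V − e_Re_V − e_V².
∂π/∂e_V = 276 − e_R − 2e_V = 0, so e_V = 138 − 0.5e_R.
The best-response slope de_V/de_R = −0.5 < 0: the reaction function is downward-sloping, so the choices are strategic substitutes.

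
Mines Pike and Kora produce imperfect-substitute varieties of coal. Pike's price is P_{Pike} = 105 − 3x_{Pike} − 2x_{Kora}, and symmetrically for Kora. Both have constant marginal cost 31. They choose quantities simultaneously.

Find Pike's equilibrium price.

58.75

Mine Pike's profit: π = x_{Pike}(105 − 3x_{Pike} − 2x_{Kora}) − 31x_{Pike}.
∂π/∂x_{Pike} = 74 − 6x_{Pike} − 2x_{Kora} = 0 ⇒ x_{Pike} = 37/3 − (1/3)x_{Kora}.
Setting x_{Pike} = x_{Kora} in the reaction function: x_{Pike} = 37/3 − (1/3)x_{Pike}, so x_{Pike} = (37/3) / (4/3) = 9.25.
P_{Pike} = 105 − 3·9.25 − 2·9.25 = 58.75.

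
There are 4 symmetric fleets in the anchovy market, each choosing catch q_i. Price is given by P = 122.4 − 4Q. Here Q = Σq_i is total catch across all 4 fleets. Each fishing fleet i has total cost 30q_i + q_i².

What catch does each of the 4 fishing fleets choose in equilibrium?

4.2

A representative fishing fleet's profit is π_i = q_i(122.4 − 4Q) − 30q_i − q_i², with Q = q_i + Σ_{j≠i} q_j.
First-order condition: 92.4 − 10q_i − 4Σ_{j≠i} q_j = 0.
Imposing symmetry (q_j = q for all j) turns Σ_{j≠i} q_j into 3q, so 92.4 = 22q and q = 4.2.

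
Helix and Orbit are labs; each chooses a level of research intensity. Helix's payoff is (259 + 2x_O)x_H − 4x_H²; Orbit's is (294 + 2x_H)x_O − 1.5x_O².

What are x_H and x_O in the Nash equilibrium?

68.25, 143.5

Expanding Helix's payoff: 259x_H + 2x_Ox_H − 4x_H².
∂π/∂x_H = 259 + 2x_O − 8x_H = 0, so x_H = 32.375 + 0.25x_O.
Likewise for Orbit: x_O = 98 + (2/3)x_H.
Solving the two reaction functions simultaneously: (1 − (0.25)(2/3))x_H = 32.375 + 0.25·98, so (5/6)x_H = 56.875 and x_H = 68.25.
Then x_O = 98 + (2/3)·68.25 = 143.5.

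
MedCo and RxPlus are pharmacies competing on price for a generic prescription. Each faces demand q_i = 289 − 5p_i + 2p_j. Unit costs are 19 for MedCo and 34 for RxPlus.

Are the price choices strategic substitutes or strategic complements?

MedCo's profit: π = (p_{MedCo} − 19)(289 − 5p_{MedCo} + 2p_{RxPlus}).
∂π/∂p_{MedCo} = 384 − 10p_{MedCo} + 2p_{RxPlus} = 0 ⇒ p_{MedCo} = 38.4 + 0.2p_{RxPlus}.
The best-response slope dp_{MedCo}/dp_{RxPlus} = 0.2 > 0: the reaction function is upward-sloping, so the choices are strategic complements.

strategic complements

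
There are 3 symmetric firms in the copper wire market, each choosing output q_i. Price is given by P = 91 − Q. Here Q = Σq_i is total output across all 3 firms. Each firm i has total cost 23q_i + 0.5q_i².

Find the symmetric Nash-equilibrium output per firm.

A representative firm's profit is π_i = q_i(91 − Q) − 23q_i − 0.5q_i², with Q = q_i + Σ_{j≠i} q_j.
First-order condition: 68 − 3q_i − Σ_{j≠i} q_j = 0.
In a symmetric equilibrium every firm chooses the same q, so Σ_{j≠i} q_j = 2q. The condition becomes 68 − 5q = 0, giving q = 68/5 = 13.6.

13.6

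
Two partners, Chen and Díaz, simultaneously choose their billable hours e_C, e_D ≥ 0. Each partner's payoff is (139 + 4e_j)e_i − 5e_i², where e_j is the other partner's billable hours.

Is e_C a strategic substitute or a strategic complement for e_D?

Chen's payoff is (139 + 4e_D)e_C − 5e_C².
∂π/∂e_C = 139 + 4e_D − 10e_C = 0, so e_C = 13.9 + 0.4e_D.
The best-response slope de_C/de_D = 0.4 > 0: the reaction function is upward-sloping, so the choices are strategic complements.

strategic complements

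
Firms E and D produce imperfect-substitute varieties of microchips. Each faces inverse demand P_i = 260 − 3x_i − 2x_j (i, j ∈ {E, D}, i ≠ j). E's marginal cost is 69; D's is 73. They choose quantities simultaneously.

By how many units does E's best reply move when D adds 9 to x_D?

Firm E's profit: π = x_E(260 − 3x_E − 2x_D) − 69x_E.
∂π/∂x_E = 191 − 6x_E − 2x_D = 0 ⇒ x_E = 191/6 − (1/3)x_D.
The reaction-function slope is −1/3, so a 9-unit rise in x_D moves x_E by −1/3 × 9 = −3. E's best response falls — the actions are strategic substitutes.

-3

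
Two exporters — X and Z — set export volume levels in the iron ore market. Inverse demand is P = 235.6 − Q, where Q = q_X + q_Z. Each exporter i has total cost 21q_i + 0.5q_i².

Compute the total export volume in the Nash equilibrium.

Exporter X's profit: π = q_X(235.6 − (q_X + q_Z)) − 21q_X − 0.5q_X².
∂π/∂q_X = 214.6 − 3q_X − q_Z = 0, so q_X = 1073/15 − (1/3)q_Z.
Setting q_X = q_Z in the reaction function: q_X = 1073/15 − (1/3)q_X, so q_X = (1073/15) / (4/3) = 53.65.
Total export volume: 53.65 + 53.65 = 107.3.

107.3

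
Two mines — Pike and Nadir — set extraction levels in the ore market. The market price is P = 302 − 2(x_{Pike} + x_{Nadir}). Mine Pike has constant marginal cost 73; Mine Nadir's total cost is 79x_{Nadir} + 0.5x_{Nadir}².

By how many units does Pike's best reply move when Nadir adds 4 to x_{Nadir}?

-2

Mine Pike's profit: π = x_{Pike}(302 − 2(x_{Pike} + x_{Nadir})) − 73x_{Pike}.
∂π/∂x_{Pike} = 229 − 4x_{Pike} − 2x_{Nadir} = 0, so x_{Pike} = 57.25 − 0.5x_{Nadir}.
The reaction-function slope is −0.5, so a 4-unit rise in x_{Nadir} moves x_{Pike} by −0.5 × 4 = −2. Pike's best response falls — the actions are strategic substitutes.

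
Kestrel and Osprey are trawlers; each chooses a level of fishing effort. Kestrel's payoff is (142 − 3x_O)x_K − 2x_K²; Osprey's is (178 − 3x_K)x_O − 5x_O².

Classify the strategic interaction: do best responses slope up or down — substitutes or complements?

Expanding Kestrel's payoff: 142x_K − 3x_Ox_K − 2x_K².
∂π/∂x_K = 142 − 3x_O − 4x_K = 0, so x_K = 35.5 − 0.75x_O.
The best-response slope dx_K/dx_O = −0.75 < 0: the reaction function is downward-sloping, so the choices are strategic substitutes.

strategic substitutes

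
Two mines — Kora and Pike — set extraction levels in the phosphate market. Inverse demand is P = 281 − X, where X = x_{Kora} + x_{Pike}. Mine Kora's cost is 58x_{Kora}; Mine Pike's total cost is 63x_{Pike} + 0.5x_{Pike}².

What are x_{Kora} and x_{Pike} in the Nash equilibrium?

Mine Kora's profit: π = x_{Kora}(281 − (x_{Kora} + x_{Pike})) − 58x_{Kora}.
∂π/∂x_{Kora} = 223 − 2x_{Kora} − x_{Pike} = 0, so x_{Kora} = 111.5 − 0.5x_{Pike}.
For Pike: ∂π/∂x_{Pike} = 218 − 3x_{Pike} − x_{Kora} = 0 ⇒ x_{Pike} = 218/3 − (1/3)x_{Kora}.
Solving the two reaction functions simultaneously: (1 − (−0.5)(−1/3))x_{Kora} = 111.5 − 0.5·(218/3), so (5/6)x_{Kora} = 451/6 and x_{Kora} = 90.2.
Then x_{Pike} = 218/3 − (1/3)·90.2 = 42.6.

90.2, 42.6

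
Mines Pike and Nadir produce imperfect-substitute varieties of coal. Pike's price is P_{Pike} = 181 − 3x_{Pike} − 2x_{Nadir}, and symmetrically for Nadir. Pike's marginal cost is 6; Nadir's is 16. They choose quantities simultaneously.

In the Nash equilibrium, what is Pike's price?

Mine Pike's profit: π = x_{Pike}(181 − 3x_{Pike} − 2x_{Nadir}) − 6x_{Pike}.
∂π/∂x_{Pike} = 175 − 6x_{Pike} − 2x_{Nadir} = 0 ⇒ x_{Pike} = 175/6 − (1/3)x_{Nadir}.
Similarly x_{Nadir} = 27.5 − (1/3)x_{Pike}.
Solving the two reaction functions simultaneously: (1 − (−1/3)(−1/3))x_{Pike} = 175/6 − (1/3)·27.5, so (8/9)x_{Pike} = 20 and x_{Pike} = 22.5.
Then x_{Nadir} = 27.5 − (1/3)·22.5 = 20.
P_{Pike} = 181 − 3·22.5 − 2·20 = 73.5.

73.5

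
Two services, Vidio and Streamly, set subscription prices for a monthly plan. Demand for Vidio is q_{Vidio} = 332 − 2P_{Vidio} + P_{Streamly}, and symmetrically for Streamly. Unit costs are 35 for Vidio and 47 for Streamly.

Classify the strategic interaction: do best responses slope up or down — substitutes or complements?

strategic complements

Vidio's profit: π = (P_{Vidio} − 35)(332 − 2P_{Vidio} + P_{Streamly}).
∂π/∂P_{Vidio} = 402 − 4P_{Vidio} + P_{Streamly} = 0 ⇒ P_{Vidio} = 100.5 + 0.25P_{Streamly}.
The best-response slope dP_{Vidio}/dP_{Streamly} = 0.25 > 0: the reaction function is upward-sloping, so the choices are strategic complements.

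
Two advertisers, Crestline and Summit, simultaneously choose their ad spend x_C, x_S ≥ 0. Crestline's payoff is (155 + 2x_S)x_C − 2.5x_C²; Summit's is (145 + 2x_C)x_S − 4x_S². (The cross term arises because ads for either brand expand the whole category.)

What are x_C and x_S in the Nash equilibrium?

Expanding Crestline's payoff: 155x_C + 2x_Sx_C − 2.5x_C².
∂π/∂x_C = 155 + 2x_S − 5x_C = 0, so x_C = 31 + 0.4x_S.
Likewise for Summit: x_S = 18.125 + 0.25x_C.
Substituting the second reaction function into the first: x_C = 31 + 0.4(18.125 + 0.25x_C), which gives 0.9x_C = 38.25 ⇒ x_C = 42.5.
Then x_S = 18.125 + 0.25·42.5 = 28.75.

42.5, 28.75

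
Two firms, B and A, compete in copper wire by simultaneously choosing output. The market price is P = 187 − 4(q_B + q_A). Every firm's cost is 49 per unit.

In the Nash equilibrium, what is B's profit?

Firm B's profit: π = q_B(187 − 4(q_B + q_A)) − 49q_B.
∂π/∂q_B = 138 − 8q_B − 4q_A = 0, so q_B = 17.25 − 0.5q_A.
By symmetry q_A = q_B; substituting into the reaction function, 1.5q_B = 17.25 and q_B = 11.5.
Price P = 187 − 4·23 = 95.
B's profit: (95 − 49)·11.5 = 529.

529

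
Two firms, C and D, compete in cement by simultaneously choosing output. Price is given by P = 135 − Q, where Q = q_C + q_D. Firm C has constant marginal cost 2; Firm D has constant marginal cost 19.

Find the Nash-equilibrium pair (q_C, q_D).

50, 33

Firm C's profit: π = q_C(135 − (q_C + q_D)) − 2q_C.
∂π/∂q_C = 133 − 2q_C − q_D = 0, so q_C = 66.5 − 0.5q_D.
By the same steps for D: q_D = 58 − 0.5q_C.
Substituting the second reaction function into the first: q_C = 66.5 − 0.5(58 − 0.5q_C), which gives 0.75q_C = 37.5 ⇒ q_C = 50.
Then q_D = 58 − 0.5·50 = 33.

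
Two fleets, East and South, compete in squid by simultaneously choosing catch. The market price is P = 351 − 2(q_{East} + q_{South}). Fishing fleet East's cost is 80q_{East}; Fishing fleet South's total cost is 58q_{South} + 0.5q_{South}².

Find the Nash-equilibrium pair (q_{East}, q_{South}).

48.0625, 39.375

Fishing fleet East's profit: π = q_{East}(351 − 2(q_{East} + q_{South})) − 80q_{East}.
∂π/∂q_{East} = 271 − 4q_{East} − 2q_{South} = 0, so q_{East} = 67.75 − 0.5q_{South}.
For South: ∂π/∂q_{South} = 293 − 5q_{South} − 2q_{East} = 0 ⇒ q_{South} = 58.6 − 0.4q_{East}.
Plugging q_{South} into East's best response: q_{East} = 67.75 − 0.5(58.6 − 0.4q_{East}) ⇒ 0.8q_{East} = 38.45, so q_{East} = 48.0625.
Then q_{South} = 58.6 − 0.4·48.0625 = 39.375.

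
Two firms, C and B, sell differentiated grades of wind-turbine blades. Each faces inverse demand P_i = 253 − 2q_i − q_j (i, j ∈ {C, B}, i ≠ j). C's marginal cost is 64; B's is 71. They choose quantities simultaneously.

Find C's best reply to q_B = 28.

40.25

Firm C's profit: π = q_C(253 − 2q_C − q_B) − 64q_C.
∂π/∂q_C = 189 − 4q_C − q_B = 0 ⇒ q_C = 47.25 − 0.25q_B.
At q_B = 28: q_C = 47.25 − 0.25·28 = 40.25.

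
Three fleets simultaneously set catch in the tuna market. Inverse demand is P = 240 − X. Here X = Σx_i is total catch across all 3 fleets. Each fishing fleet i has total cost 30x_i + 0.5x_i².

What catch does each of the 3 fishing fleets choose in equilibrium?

42

A representative fishing fleet's profit is π_i = x_i(240 − X) − 30x_i − 0.5x_i², with X = x_i + Σ_{j≠i} x_j.
First-order condition: 210 − 3x_i − Σ_{j≠i} x_j = 0.
In a symmetric equilibrium every fishing fleet chooses the same x, so Σ_{j≠i} x_j = 2x. The condition becomes 210 − 5x = 0, giving x = 210/5 = 42.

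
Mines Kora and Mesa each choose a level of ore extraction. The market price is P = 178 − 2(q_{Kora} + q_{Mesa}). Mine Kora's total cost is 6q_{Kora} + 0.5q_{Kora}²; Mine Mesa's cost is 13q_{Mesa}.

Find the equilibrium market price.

Mine Kora's profit: π = q_{Kora}(178 − 2(q_{Kora} + q_{Mesa})) − 6q_{Kora} − 0.5q_{Kora}².
∂π/∂q_{Kora} = 172 − 5q_{Kora} − 2q_{Mesa} = 0, so q_{Kora} = 34.4 − 0.4q_{Mesa}.
For Mesa: ∂π/∂q_{Mesa} = 165 − 4q_{Mesa} − 2q_{Kora} = 0 ⇒ q_{Mesa} = 41.25 − 0.5q_{Kora}.
Substituting the second reaction function into the first: q_{Kora} = 34.4 − 0.4(41.25 − 0.5q_{Kora}), which gives 0.8q_{Kora} = 17.9 ⇒ q_{Kora} = 22.375.
Then q_{Mesa} = 41.25 − 0.5·22.375 = 30.0625.
Equilibrium price: P = 178 − 2·52.4375 = 73.125.

73.125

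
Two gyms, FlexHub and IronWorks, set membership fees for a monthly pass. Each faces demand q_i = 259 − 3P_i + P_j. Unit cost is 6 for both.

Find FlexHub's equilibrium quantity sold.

148.2

FlexHub's profit: π = (P_{FlexHub} − 6)(259 − 3P_{FlexHub} + P_{IronWorks}).
∂π/∂P_{FlexHub} = 277 − 6P_{FlexHub} + P_{IronWorks} = 0 ⇒ P_{FlexHub} = 277/6 + (1/6)P_{IronWorks}.
Setting P_{FlexHub} = P_{IronWorks} in the reaction function: P_{FlexHub} = 277/6 + (1/6)P_{FlexHub}, so P_{FlexHub} = (277/6) / (5/6) = 55.4.
q_{FlexHub} = 259 − 3·55.4 + 55.4 = 148.2.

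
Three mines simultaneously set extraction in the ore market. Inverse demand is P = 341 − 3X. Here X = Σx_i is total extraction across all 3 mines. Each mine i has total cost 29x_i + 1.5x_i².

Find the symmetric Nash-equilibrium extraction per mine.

A representative mine's profit is π_i = x_i(341 − 3X) − 29x_i − 1.5x_i², with X = x_i + Σ_{j≠i} x_j.
First-order condition: 312 − 9x_i − 3Σ_{j≠i} x_j = 0.
Imposing symmetry (x_j = x for all j) turns Σ_{j≠i} x_j into 2x, so 312 = 15x and x = 20.8.

20.8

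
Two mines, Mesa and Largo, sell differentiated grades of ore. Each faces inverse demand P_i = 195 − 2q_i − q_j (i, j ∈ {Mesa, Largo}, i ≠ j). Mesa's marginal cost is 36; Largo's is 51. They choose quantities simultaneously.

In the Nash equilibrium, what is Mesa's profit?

Mine Mesa's profit: π = q_{Mesa}(195 − 2q_{Mesa} − q_{Largo}) − 36q_{Mesa}.
∂π/∂q_{Mesa} = 159 − 4q_{Mesa} − q_{Largo} = 0 ⇒ q_{Mesa} = 39.75 − 0.25q_{Largo}.
Similarly q_{Largo} = 36 − 0.25q_{Mesa}.
Plugging q_{Largo} into Mesa's best response: q_{Mesa} = 39.75 − 0.25(36 − 0.25q_{Mesa}) ⇒ 0.9375q_{Mesa} = 30.75, so q_{Mesa} = 32.8.
Then q_{Largo} = 36 − 0.25·32.8 = 27.8.
P_{Mesa} = 195 − 2·32.8 − 27.8 = 101.6.
Profit = (101.6 − 36)·32.8 = 2151.68.

2151.68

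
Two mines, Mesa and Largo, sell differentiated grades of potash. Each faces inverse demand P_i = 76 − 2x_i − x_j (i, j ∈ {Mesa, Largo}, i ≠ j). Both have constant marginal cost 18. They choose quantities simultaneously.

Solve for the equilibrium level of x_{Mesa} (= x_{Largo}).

Mine Mesa's profit: π = x_{Mesa}(76 − 2x_{Mesa} − x_{Largo}) − 18x_{Mesa}.
∂π/∂x_{Mesa} = 58 − 4x_{Mesa} − x_{Largo} = 0 ⇒ x_{Mesa} = 14.5 − 0.25x_{Largo}.
Setting x_{Mesa} = x_{Largo} in the reaction function: x_{Mesa} = 14.5 − 0.25x_{Mesa}, so x_{Mesa} = 14.5 / 1.25 = 11.6.

11.6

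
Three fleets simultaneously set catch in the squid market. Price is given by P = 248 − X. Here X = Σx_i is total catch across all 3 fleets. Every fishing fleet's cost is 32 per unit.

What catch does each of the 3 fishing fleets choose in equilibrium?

A representative fishing fleet's profit is π_i = x_i(248 − X) − 32x_i, with X = x_i + Σ_{j≠i} x_j.
First-order condition: 216 − 2x_i − Σ_{j≠i} x_j = 0.
With identical fishing fleets, set every x_j = x: then 216 − 2x − 2x = 0, i.e. x = 216/4 = 54.

54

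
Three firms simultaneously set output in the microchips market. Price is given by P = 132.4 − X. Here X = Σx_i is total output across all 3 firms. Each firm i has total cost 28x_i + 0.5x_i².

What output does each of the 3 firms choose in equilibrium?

20.88

A representative firm's profit is π_i = x_i(132.4 − X) − 28x_i − 0.5x_i², with X = x_i + Σ_{j≠i} x_j.
First-order condition: 104.4 − 3x_i − Σ_{j≠i} x_j = 0.
With identical firms, set every x_j = x: then 104.4 − 3x − 2x = 0, i.e. x = 104.4/5 = 20.88.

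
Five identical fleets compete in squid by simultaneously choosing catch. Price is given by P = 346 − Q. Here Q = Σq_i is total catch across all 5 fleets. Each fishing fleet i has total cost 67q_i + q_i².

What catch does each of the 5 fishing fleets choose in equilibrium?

34.875

A representative fishing fleet's profit is π_i = q_i(346 − Q) − 67q_i − q_i², with Q = q_i + Σ_{j≠i} q_j.
First-order condition: 279 − 4q_i − Σ_{j≠i} q_j = 0.
In a symmetric equilibrium every fishing fleet chooses the same q, so Σ_{j≠i} q_j = 4q. The condition becomes 279 − 8q = 0, giving q = 279/8 = 34.875.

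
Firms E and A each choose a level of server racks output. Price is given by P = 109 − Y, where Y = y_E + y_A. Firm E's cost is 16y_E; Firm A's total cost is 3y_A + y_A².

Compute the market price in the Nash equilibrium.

Firm E's profit: π = y_E(109 − (y_E + y_A)) − 16y_E.
∂π/∂y_E = 93 − 2y_E − y_A = 0, so y_E = 46.5 − 0.5y_A.
For A: ∂π/∂y_A = 106 − 4y_A − y_E = 0 ⇒ y_A = 26.5 − 0.25y_E.
Substituting the second reaction function into the first: y_E = 46.5 − 0.5(26.5 − 0.25y_E), which gives 0.875y_E = 33.25 ⇒ y_E = 38.
Then y_A = 26.5 − 0.25·38 = 17.
Equilibrium price: P = 109 − 55 = 54.

54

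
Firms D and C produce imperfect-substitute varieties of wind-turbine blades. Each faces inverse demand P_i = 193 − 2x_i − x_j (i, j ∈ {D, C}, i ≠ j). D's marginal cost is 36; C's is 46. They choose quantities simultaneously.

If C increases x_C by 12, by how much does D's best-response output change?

Firm D's profit: π = x_D(193 − 2x_D − x_C) − 36x_D.
∂π/∂x_D = 157 − 4x_D − x_C = 0 ⇒ x_D = 39.25 − 0.25x_C.
The reaction-function slope is −0.25, so a 12-unit rise in x_C moves x_D by −0.25 × 12 = −3. D's best response falls — the actions are strategic substitutes.

-3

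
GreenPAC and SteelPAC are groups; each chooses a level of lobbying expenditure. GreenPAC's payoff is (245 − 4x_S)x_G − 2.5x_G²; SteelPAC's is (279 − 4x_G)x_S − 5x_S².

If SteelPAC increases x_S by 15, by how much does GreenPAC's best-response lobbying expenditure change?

-12

Expanding GreenPAC's payoff: 245x_G − 4x_Sx_G − 2.5x_G².
∂π/∂x_G = 245 − 4x_S − 5x_G = 0, so x_G = 49 − 0.8x_S.
The reaction-function slope is −0.8, so a 15-unit rise in x_S moves x_G by −0.8 × 15 = −12. GreenPAC's best response falls — the actions are strategic substitutes.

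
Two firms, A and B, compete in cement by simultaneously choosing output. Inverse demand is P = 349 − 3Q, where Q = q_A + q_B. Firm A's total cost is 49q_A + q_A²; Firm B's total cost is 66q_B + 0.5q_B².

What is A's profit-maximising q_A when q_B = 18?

Firm A's profit: π = q_A(349 − 3(q_A + q_B)) − 49q_A − q_A².
∂π/∂q_A = 300 − 8q_A − 3q_B = 0, so q_A = 37.5 − 0.375q_B.
At q_B = 18: q_A = 37.5 − 0.375·18 = 30.75.

30.75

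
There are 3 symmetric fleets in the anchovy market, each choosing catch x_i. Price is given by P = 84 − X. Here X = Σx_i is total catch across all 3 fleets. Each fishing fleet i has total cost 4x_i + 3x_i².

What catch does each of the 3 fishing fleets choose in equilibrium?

8

A representative fishing fleet's profit is π_i = x_i(84 − X) − 4x_i − 3x_i², with X = x_i + Σ_{j≠i} x_j.
First-order condition: 80 − 8x_i − Σ_{j≠i} x_j = 0.
Imposing symmetry (x_j = x for all j) turns Σ_{j≠i} x_j into 2x, so 80 = 10x and x = 8.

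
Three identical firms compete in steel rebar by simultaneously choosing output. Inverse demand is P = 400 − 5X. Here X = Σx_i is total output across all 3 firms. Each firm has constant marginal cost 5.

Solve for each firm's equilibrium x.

19.75

A representative firm's profit is π_i = x_i(400 − 5X) − 5x_i, with X = x_i + Σ_{j≠i} x_j.
First-order condition: 395 − 10x_i − 5Σ_{j≠i} x_j = 0.
With identical firms, set every x_j = x: then 395 − 10x − 10x = 0, i.e. x = 395/20 = 19.75.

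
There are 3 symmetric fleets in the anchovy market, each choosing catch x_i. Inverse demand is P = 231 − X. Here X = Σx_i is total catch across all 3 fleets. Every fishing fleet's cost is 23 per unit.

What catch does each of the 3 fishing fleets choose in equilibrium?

A representative fishing fleet's profit is π_i = x_i(231 − X) − 23x_i, with X = x_i + Σ_{j≠i} x_j.
First-order condition: 208 − 2x_i − Σ_{j≠i} x_j = 0.
Imposing symmetry (x_j = x for all j) turns Σ_{j≠i} x_j into 2x, so 208 = 4x and x = 52.

52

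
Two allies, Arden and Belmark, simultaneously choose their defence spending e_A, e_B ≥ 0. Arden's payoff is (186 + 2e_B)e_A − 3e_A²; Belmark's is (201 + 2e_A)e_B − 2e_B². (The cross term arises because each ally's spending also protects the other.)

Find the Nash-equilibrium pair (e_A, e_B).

57.3, 78.9

Expanding Arden's payoff: 186e_A + 2e_Be_A − 3e_A².
∂π/∂e_A = 186 + 2e_B − 6e_A = 0, so e_A = 31 + (1/3)e_B.
Likewise for Belmark: e_B = 50.25 + 0.5e_A.
Substituting the second reaction function into the first: e_A = 31 + (1/3)(50.25 + 0.5e_A), which gives (5/6)e_A = 47.75 ⇒ e_A = 57.3.
Then e_B = 50.25 + 0.5·57.3 = 78.9.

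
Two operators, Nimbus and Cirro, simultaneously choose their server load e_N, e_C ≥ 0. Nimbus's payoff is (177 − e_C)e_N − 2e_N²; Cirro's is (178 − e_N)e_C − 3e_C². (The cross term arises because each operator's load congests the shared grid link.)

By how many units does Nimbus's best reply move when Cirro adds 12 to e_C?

-3

Expanding Nimbus's payoff: 177e_N − e_Ce_N − 2e_N².
∂π/∂e_N = 177 − e_C − 4e_N = 0, so e_N = 44.25 − 0.25e_C.
The reaction-function slope is −0.25, so a 12-unit rise in e_C moves e_N by −0.25 × 12 = −3. Nimbus's best response falls — the actions are strategic substitutes.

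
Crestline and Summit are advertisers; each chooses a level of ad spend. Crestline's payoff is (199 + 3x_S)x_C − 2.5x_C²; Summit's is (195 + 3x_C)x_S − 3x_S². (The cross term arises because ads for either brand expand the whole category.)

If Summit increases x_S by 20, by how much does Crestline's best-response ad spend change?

12

Expanding Crestline's payoff: 199x_C + 3x_Sx_C − 2.5x_C².
∂π/∂x_C = 199 + 3x_S − 5x_C = 0, so x_C = 39.8 + 0.6x_S.
The reaction-function slope is 0.6, so a 20-unit rise in x_S moves x_C by 0.6 × 20 = 12. Crestline's best response rises — the actions are strategic complements.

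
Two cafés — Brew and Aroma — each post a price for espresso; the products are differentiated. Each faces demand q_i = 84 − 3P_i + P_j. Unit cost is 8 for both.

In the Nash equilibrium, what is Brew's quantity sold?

40.8

Brew's profit: π = (P_{Brew} − 8)(84 − 3P_{Brew} + P_{Aroma}).
∂π/∂P_{Brew} = 108 − 6P_{Brew} + P_{Aroma} = 0 ⇒ P_{Brew} = 18 + (1/6)P_{Aroma}.
By symmetry P_{Aroma} = P_{Brew}; substituting into the reaction function, (5/6)P_{Brew} = 18 and P_{Brew} = 21.6.
q_{Brew} = 84 − 3·21.6 + 21.6 = 40.8.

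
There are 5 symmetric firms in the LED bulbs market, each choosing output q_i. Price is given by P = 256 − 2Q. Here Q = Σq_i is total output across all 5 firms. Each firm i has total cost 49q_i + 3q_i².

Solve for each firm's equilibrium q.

A representative firm's profit is π_i = q_i(256 − 2Q) − 49q_i − 3q_i², with Q = q_i + Σ_{j≠i} q_j.
First-order condition: 207 − 10q_i − 2Σ_{j≠i} q_j = 0.
In a symmetric equilibrium every firm chooses the same q, so Σ_{j≠i} q_j = 4q. The condition becomes 207 − 18q = 0, giving q = 207/18 = 11.5.

11.5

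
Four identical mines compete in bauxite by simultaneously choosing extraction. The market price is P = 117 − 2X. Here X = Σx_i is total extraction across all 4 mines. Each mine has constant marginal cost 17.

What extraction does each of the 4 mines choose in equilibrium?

10

A representative mine's profit is π_i = x_i(117 − 2X) − 17x_i, with X = x_i + Σ_{j≠i} x_j.
First-order condition: 100 − 4x_i − 2Σ_{j≠i} x_j = 0.
In a symmetric equilibrium every mine chooses the same x, so Σ_{j≠i} x_j = 3x. The condition becomes 100 − 10x = 0, giving x = 100/10 = 10.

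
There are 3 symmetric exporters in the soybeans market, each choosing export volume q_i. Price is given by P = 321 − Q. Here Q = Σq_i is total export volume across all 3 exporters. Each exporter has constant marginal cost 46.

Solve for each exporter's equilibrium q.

68.75

A representative exporter's profit is π_i = q_i(321 − Q) − 46q_i, with Q = q_i + Σ_{j≠i} q_j.
First-order condition: 275 − 2q_i − Σ_{j≠i} q_j = 0.
Imposing symmetry (q_j = q for all j) turns Σ_{j≠i} q_j into 2q, so 275 = 4q and q = 68.75.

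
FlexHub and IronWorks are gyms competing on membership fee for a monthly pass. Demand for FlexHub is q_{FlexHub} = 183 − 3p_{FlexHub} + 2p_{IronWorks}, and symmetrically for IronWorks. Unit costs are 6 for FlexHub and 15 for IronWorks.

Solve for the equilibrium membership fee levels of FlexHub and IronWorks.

FlexHub's profit: π = (p_{FlexHub} − 6)(183 − 3p_{FlexHub} + 2p_{IronWorks}).
∂π/∂p_{FlexHub} = 201 − 6p_{FlexHub} + 2p_{IronWorks} = 0 ⇒ p_{FlexHub} = 33.5 + (1/3)p_{IronWorks}.
Similarly p_{IronWorks} = 38 + (1/3)p_{FlexHub}.
Substituting the second reaction function into the first: p_{FlexHub} = 33.5 + (1/3)(38 + (1/3)p_{FlexHub}), which gives (8/9)p_{FlexHub} = 277/6 ⇒ p_{FlexHub} = 51.9375.
Then p_{IronWorks} = 38 + (1/3)·51.9375 = 55.3125.

51.9375, 55.3125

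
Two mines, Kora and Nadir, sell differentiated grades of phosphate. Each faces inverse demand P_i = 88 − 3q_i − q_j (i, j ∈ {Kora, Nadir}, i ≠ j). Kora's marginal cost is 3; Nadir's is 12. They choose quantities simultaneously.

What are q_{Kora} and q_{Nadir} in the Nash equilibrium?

12.4, 10.6

Mine Kora's profit: π = q_{Kora}(88 − 3q_{Kora} − q_{Nadir}) − 3q_{Kora}.
∂π/∂q_{Kora} = 85 − 6q_{Kora} − q_{Nadir} = 0 ⇒ q_{Kora} = 85/6 − (1/6)q_{Nadir}.
Similarly q_{Nadir} = 38/3 − (1/6)q_{Kora}.
Substituting the second reaction function into the first: q_{Kora} = 85/6 − (1/6)(38/3 − (1/6)q_{Kora}), which gives (35/36)q_{Kora} = 217/18 ⇒ q_{Kora} = 12.4.
Then q_{Nadir} = 38/3 − (1/6)·12.4 = 10.6.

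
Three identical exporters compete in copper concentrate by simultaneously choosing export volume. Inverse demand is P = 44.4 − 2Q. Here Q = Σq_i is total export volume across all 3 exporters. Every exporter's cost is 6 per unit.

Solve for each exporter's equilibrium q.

4.8

A representative exporter's profit is π_i = q_i(44.4 − 2Q) − 6q_i, with Q = q_i + Σ_{j≠i} q_j.
First-order condition: 38.4 − 4q_i − 2Σ_{j≠i} q_j = 0.
In a symmetric equilibrium every exporter chooses the same q, so Σ_{j≠i} q_j = 2q. The condition becomes 38.4 − 8q = 0, giving q = 38.4/8 = 4.8.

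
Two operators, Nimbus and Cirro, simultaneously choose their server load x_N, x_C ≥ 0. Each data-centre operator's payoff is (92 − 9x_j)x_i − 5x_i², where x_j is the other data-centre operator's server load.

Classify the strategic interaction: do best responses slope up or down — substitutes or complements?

Nimbus's payoff is (92 − 9x_C)x_N − 5x_N².
∂π/∂x_N = 92 − 9x_C − 10x_N = 0, so x_N = 9.2 − 0.9x_C.
The best-response slope dx_N/dx_C = −0.9 < 0: the reaction function is downward-sloping, so the choices are strategic substitutes.

strategic substitutes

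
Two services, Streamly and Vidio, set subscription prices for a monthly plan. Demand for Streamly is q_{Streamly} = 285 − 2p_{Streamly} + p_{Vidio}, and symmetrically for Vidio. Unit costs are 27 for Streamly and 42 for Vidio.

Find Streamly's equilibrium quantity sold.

Streamly's profit: π = (p_{Streamly} − 27)(285 − 2p_{Streamly} + p_{Vidio}).
∂π/∂p_{Streamly} = 339 − 4p_{Streamly} + p_{Vidio} = 0 ⇒ p_{Streamly} = 84.75 + 0.25p_{Vidio}.
Similarly p_{Vidio} = 92.25 + 0.25p_{Streamly}.
Solving the two reaction functions simultaneously: (1 − (0.25)(0.25))p_{Streamly} = 84.75 + 0.25·92.25, so 0.9375p_{Streamly} = 107.8125 and p_{Streamly} = 115.
Then p_{Vidio} = 92.25 + 0.25·115 = 121.
q_{Streamly} = 285 − 2·115 + 121 = 176.

176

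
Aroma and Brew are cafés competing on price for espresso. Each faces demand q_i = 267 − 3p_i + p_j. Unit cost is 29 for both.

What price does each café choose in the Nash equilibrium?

Aroma's profit: π = (p_{Aroma} − 29)(267 − 3p_{Aroma} + p_{Brew}).
∂π/∂p_{Aroma} = 354 − 6p_{Aroma} + p_{Brew} = 0 ⇒ p_{Aroma} = 59 + (1/6)p_{Brew}.
By symmetry p_{Brew} = p_{Aroma}; substituting into the reaction function, (5/6)p_{Aroma} = 59 and p_{Aroma} = 70.8.

70.8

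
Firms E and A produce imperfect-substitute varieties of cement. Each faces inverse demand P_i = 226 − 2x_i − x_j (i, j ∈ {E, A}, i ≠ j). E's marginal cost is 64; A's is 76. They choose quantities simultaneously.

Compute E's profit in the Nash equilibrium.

Firm E's profit: π = x_E(226 − 2x_E − x_A) − 64x_E.
∂π/∂x_E = 162 − 4x_E − x_A = 0 ⇒ x_E = 40.5 − 0.25x_A.
Similarly x_A = 37.5 − 0.25x_E.
Substituting the second reaction function into the first: x_E = 40.5 − 0.25(37.5 − 0.25x_E), which gives 0.9375x_E = 31.125 ⇒ x_E = 33.2.
Then x_A = 37.5 − 0.25·33.2 = 29.2.
P_E = 226 − 2·33.2 − 29.2 = 130.4.
Profit = (130.4 − 64)·33.2 = 2204.48.

2204.48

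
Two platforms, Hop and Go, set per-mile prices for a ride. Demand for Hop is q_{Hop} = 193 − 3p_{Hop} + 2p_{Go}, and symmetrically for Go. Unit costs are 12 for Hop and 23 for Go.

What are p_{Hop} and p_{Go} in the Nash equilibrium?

59.3125, 63.4375

Hop's profit: π = (p_{Hop} − 12)(193 − 3p_{Hop} + 2p_{Go}).
∂π/∂p_{Hop} = 229 − 6p_{Hop} + 2p_{Go} = 0 ⇒ p_{Hop} = 229/6 + (1/3)p_{Go}.
Similarly p_{Go} = 131/3 + (1/3)p_{Hop}.
Solving the two reaction functions simultaneously: (1 − (1/3)(1/3))p_{Hop} = 229/6 + (1/3)·(131/3), so (8/9)p_{Hop} = 949/18 and p_{Hop} = 59.3125.
Then p_{Go} = 131/3 + (1/3)·59.3125 = 63.4375.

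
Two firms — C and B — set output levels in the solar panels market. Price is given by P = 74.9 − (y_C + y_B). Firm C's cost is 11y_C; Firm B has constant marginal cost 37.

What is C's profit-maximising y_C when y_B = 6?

Firm C's profit: π = y_C(74.9 − (y_C + y_B)) − 11y_C.
∂π/∂y_C = 63.9 − 2y_C − y_B = 0, so y_C = 31.95 − 0.5y_B.
At y_B = 6: y_C = 31.95 − 0.5·6 = 28.95.

28.95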